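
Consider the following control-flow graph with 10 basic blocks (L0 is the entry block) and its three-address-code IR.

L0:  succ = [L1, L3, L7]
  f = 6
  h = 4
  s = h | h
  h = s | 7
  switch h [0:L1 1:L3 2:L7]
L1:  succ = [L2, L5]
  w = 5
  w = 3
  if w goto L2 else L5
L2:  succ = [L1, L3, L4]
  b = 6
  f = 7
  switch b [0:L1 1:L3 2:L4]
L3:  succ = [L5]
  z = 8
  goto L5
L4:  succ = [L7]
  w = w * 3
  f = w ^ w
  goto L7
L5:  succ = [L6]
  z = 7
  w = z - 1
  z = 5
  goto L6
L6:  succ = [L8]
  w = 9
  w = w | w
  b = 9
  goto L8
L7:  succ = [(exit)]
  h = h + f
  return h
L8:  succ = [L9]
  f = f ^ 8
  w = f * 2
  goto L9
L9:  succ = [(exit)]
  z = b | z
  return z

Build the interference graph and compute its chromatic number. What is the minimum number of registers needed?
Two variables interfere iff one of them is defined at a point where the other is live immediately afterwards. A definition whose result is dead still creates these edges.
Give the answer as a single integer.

def/use:
  L0: {f,h,s} / ∅
  L1: {w} / ∅
  L2: {b,f} / ∅
  L3: {z} / ∅
  L4: {f,w} / {w}
  L5: {w,z} / ∅
  L6: {b,w} / ∅
  L7: {h} / {f,h}
  L8: {f,w} / {f}
  L9: {z} / {b,z}

Liveness:
  L0 li=∅ lo={f,h}
  L1 li={f,h} lo={f,h,w}
  L2 li={h,w} lo={f,h,w}
  L3 li={f} lo={f}
  L4 li={h,w} lo={f,h}
  L5 li={f} lo={f,z}
  L6 li={f,z} lo={b,f,z}
  L7 li={f,h} lo=∅
  L8 li={b,f,z} lo={b,z}
  L9 li={b,z} lo=∅

Interfere edges:
  b: {f,h,w,z}
  f: {b,h,s,w,z}
  h: {b,f,w}
  s: {f}
  w: {b,f,h,z}
  z: {b,f,w}

Chromatic number:
  lower bound: {b,f,h,w} mutually conflict ⇒ χ ≥ 4
  4-colouring: c0={f}  c1={b,s}  c2={w}  c3={h,z}
  χ = 4

Answer: 4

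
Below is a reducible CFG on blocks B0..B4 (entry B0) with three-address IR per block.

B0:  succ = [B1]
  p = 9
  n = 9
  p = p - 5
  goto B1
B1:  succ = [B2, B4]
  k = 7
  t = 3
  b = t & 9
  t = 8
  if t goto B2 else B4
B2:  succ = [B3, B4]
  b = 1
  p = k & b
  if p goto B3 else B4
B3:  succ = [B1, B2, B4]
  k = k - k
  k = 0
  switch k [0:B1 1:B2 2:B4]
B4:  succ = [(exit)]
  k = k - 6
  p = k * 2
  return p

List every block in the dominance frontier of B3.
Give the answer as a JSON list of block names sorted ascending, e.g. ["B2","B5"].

Answer: ["B1", "B2", "B4"]

Working:
idom tree: B1←B0 B2←B1 B3←B2 B4←B1
Dom∩ at merges:
  B1: preds {B0,B3}: {B0} ∩ {B0,B1,B2,B3} = {B0}; idom=B0
  B2: preds {B1,B3}: {B0,B1} ∩ {B0,B1,B2,B3} = {B0,B1}; idom=B1
  B4: preds {B1,B2,B3}: {B0,B1} ∩ {B0,B1,B2} ∩ {B0,B1,B2,B3} = {B0,B1}; idom=B1

DF walk-up:
  join B1 pred B0: · stop@B0
  join B1 pred B3: B3→B2→B1 stop@B0
  join B2 pred B1: · stop@B1
  join B2 pred B3: B3→B2 stop@B1
  join B4 pred B1: · stop@B1
  join B4 pred B2: B2 stop@B1
  join B4 pred B3: B3→B2 stop@B1
  B0: DF=∅
  B1: DF={B1}
  B2: DF={B1,B2,B4}
  B3: DF={B1,B2,B4}
  B4: DF=∅

DF(B3) = ["B1", "B2", "B4"]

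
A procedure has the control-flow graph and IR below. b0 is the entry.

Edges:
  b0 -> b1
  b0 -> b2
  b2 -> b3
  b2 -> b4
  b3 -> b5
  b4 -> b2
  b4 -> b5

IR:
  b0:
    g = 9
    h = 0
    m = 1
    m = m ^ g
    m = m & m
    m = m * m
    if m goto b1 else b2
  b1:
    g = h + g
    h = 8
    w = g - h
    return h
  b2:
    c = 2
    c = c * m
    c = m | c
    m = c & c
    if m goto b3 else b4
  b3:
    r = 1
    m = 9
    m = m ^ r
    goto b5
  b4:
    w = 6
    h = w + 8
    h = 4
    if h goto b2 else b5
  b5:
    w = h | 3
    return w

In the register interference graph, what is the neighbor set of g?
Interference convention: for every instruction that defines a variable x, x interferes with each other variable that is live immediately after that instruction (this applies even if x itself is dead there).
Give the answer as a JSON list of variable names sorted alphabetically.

def/use:
  b0: def={g,h,m} ue=∅
  b1: def={g,h,w} ue={g,h}
  b2: def={c,m} ue={m}
  b3: def={m,r} ue=∅
  b4: def={h,w} ue=∅
  b5: def={w} ue={h}

Live sets:
  b0: in=∅ out={g,h,m}
  b1: in={g,h} out=∅
  b2: in={h,m} out={h,m}
  b3: in={h} out={h}
  b4: in={m} out={h,m}
  b5: in={h} out=∅

Interfere edges:
  c↔{h,m}
  g↔{h,m}
  h↔{c,g,m,r,w}
  m↔{c,g,h,r,w}
  r↔{h,m}
  w↔{h,m}

N(g) = ["h", "m"]

Answer: ["h", "m"]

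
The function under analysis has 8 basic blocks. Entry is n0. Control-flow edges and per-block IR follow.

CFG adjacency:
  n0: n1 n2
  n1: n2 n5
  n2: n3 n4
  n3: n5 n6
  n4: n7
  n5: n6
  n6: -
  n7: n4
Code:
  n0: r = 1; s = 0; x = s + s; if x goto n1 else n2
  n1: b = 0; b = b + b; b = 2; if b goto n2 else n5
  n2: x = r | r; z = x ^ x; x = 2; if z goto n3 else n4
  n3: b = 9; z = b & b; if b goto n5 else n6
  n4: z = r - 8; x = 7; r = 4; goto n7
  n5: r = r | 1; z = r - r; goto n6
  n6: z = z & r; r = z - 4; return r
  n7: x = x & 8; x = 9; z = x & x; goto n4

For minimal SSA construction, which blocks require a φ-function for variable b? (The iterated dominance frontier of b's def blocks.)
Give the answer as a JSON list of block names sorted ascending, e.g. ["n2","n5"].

Answer: ["n2", "n5", "n6"]

Working:
idom tree: n1←n0 n2←n0 n3←n2 n4←n2 n5←n0 n6←n0 n7←n4
Dom∩ at merges:
  n2: preds {n0,n1}: {n0} ∩ {n0,n1} = {n0}; idom=n0
  n4: preds {n2,n7}: {n0,n2} ∩ {n0,n2,n4,n7} = {n0,n2}; idom=n2
  n5: preds {n1,n3}: {n0,n1} ∩ {n0,n2,n3} = {n0}; idom=n0
  n6: preds {n3,n5}: {n0,n2,n3} ∩ {n0,n5} = {n0}; idom=n0

Frontier:
  join n2 pred n0: · stop@n0
  join n2 pred n1: n1 stop@n0
  join n4 pred n2: · stop@n2
  join n4 pred n7: n7→n4 stop@n2
  join n5 pred n1: n1 stop@n0
  join n5 pred n3: n3→n2 stop@n0
  join n6 pred n3: n3→n2 stop@n0
  join n6 pred n5: n5 stop@n0
  n0 → ∅
  n1 → {n2,n5}
  n2 → {n5,n6}
  n3 → {n5,n6}
  n4 → {n4}
  n5 → {n6}
  n6 → ∅
  n7 → {n4}

φ for b: defs {n1,n3}
  DF⁺ = {n2,n5,n6}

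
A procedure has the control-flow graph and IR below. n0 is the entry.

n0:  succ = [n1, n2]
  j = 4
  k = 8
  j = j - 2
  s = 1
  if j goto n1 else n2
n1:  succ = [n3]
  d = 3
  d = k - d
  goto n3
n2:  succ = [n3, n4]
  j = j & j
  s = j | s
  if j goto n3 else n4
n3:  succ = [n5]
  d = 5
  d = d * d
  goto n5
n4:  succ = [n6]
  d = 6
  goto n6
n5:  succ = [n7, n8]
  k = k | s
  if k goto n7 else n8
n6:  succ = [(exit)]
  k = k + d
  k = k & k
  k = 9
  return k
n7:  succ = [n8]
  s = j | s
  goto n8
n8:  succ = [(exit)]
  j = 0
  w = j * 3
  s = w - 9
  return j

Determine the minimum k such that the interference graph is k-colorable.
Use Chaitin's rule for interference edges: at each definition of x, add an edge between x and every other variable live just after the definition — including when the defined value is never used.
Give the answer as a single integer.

Block summaries:
  n0: {j,k,s} / ∅
  n1: {d} / {k}
  n2: {j,s} / {j,s}
  n3: {d} / ∅
  n4: {d} / ∅
  n5: {k} / {k,s}
  n6: {k} / {d,k}
  n7: {s} / {j,s}
  n8: {j,s,w} / ∅

Live sets:
  live n0: ∅→{j,k,s}
  live n1: {j,k,s}→{j,k,s}
  live n2: {j,k,s}→{j,k,s}
  live n3: {j,k,s}→{j,k,s}
  live n4: {k}→{d,k}
  live n5: {j,k,s}→{j,s}
  live n6: {d,k}→∅
  live n7: {j,s}→∅
  live n8: ∅→∅

Interference:
  d↔{j,k,s}
  j↔{d,k,s,w}
  k↔{d,j,s}
  s↔{d,j,k}
  w↔{j}

Chromatic number:
  clique {d,j,k,s} ⇒ need ≥ 4
  assign d→R1 j→R0 k→R2 s→R3 w→R1 — no edge inside a register ⇒ χ ≤ 4
  χ = 4

Answer: 4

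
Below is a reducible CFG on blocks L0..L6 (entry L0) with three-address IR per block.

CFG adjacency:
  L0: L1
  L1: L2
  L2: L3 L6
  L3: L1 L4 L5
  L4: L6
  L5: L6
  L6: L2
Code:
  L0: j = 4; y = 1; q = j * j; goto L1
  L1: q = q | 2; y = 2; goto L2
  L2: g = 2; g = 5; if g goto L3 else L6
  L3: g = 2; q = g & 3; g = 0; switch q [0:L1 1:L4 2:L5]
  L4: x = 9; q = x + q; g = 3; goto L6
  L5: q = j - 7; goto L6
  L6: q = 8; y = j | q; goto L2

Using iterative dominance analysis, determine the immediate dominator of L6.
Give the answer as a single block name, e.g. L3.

idom tree: L1←L0 L2←L1 L3←L2 L4←L3 L5←L3 L6←L2
Dom∩ at merges:
  L1: preds {L0,L3}: {L0} ∩ {L0,L1,L2,L3} = {L0}; idom=L0
  L2: preds {L1,L6}: {L0,L1} ∩ {L0,L1,L2,L6} = {L0,L1}; idom=L1
  L6: preds {L2,L4,L5}: {L0,L1,L2} ∩ {L0,L1,L2,L3,L4} ∩ {L0,L1,L2,L3,L5} = {L0,L1,L2}; idom=L2

idom(L6) = L2

Answer: L2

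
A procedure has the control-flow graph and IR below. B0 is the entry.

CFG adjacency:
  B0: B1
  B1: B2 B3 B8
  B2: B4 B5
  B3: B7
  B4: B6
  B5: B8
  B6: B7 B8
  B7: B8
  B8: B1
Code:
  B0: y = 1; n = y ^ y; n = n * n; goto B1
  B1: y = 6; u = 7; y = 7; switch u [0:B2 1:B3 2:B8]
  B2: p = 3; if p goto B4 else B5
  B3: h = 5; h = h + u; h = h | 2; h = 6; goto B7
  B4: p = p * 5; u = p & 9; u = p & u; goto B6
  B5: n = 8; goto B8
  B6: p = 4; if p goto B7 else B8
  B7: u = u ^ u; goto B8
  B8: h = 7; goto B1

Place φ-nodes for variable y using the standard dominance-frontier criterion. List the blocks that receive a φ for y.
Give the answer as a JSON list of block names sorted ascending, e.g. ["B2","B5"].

Answer: ["B1"]

Analysis:
idom tree: B1←B0 B2←B1 B3←B1 B4←B2 B5←B2 B6←B4 B7←B1 B8←B1
Dom at joins:
  B1: preds {B0,B8}: {B0} ∩ {B0,B1,B8} = {B0}; idom=B0
  B7: preds {B3,B6}: {B0,B1,B3} ∩ {B0,B1,B2,B4,B6} = {B0,B1}; idom=B1
  B8: preds {B1,B5,B6,B7}: {B0,B1} ∩ {B0,B1,B2,B5} ∩ {B0,B1,B2,B4,B6} ∩ {B0,B1,B7} = {B0,B1}; idom=B1

Frontier:
  join B1 pred B0: · stop@B0
  join B1 pred B8: B8→B1 stop@B0
  join B7 pred B3: B3 stop@B1
  join B7 pred B6: B6→B4→B2 stop@B1
  join B8 pred B1: · stop@B1
  join B8 pred B5: B5→B2 stop@B1
  join B8 pred B6: B6→B4→B2 stop@B1
  join B8 pred B7: B7 stop@B1
  DF(B0)=∅
  DF(B1)={B1}
  DF(B2)={B7,B8}
  DF(B3)={B7}
  DF(B4)={B7,B8}
  DF(B5)={B8}
  DF(B6)={B7,B8}
  DF(B7)={B8}
  DF(B8)={B1}

φ for y: defs {B0,B1}
  DF⁺ = {B1}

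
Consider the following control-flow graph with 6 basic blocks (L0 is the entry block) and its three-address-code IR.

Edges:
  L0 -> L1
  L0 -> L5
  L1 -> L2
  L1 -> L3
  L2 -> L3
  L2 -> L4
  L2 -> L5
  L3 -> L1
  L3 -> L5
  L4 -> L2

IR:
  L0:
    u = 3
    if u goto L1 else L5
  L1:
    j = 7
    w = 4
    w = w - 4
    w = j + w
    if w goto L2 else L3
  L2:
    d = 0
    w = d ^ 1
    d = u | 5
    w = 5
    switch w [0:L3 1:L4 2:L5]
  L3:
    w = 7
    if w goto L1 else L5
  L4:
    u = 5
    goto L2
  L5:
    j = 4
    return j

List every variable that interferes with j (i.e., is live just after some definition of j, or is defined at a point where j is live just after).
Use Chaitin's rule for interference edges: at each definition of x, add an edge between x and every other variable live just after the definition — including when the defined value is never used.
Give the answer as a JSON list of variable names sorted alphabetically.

Answer: ["u", "w"]

Derivation:
def/use:
  L0: {u} / ∅
  L1: {j,w} / ∅
  L2: {d,w} / {u}
  L3: {w} / ∅
  L4: {u} / ∅
  L5: {j} / ∅

Backward fixpoint:
  L0 li=∅ lo={u}
  L1 li={u} lo={u}
  L2 li={u} lo={u}
  L3 li={u} lo={u}
  L4 li=∅ lo={u}
  L5 li=∅ lo=∅

Conflict graph:
  d↔{u}
  j↔{u,w}
  u↔{d,j,w}
  w↔{j,u}

N(j) = ["u", "w"]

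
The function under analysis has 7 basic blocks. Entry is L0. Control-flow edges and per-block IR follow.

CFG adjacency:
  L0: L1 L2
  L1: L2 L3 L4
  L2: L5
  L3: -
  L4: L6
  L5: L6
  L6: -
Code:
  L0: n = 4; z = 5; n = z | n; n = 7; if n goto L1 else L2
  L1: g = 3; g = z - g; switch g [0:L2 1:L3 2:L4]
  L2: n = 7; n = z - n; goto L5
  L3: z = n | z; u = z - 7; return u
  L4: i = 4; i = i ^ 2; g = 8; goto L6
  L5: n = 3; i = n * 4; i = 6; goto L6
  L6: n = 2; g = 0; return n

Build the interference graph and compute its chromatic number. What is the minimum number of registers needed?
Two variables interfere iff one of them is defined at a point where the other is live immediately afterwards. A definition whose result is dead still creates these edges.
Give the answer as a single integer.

Block summaries:
  L0: {n,z} / ∅
  L1: {g} / {z}
  L2: {n} / {z}
  L3: {u,z} / {n,z}
  L4: {g,i} / ∅
  L5: {i,n} / ∅
  L6: {g,n} / ∅

Live sets:
  live L0: ∅→{n,z}
  live L1: {n,z}→{n,z}
  live L2: {z}→∅
  live L3: {n,z}→∅
  live L4: ∅→∅
  live L5: ∅→∅
  live L6: ∅→∅

Interfere edges:
  g↔{n,z}
  i↔∅
  n↔{g,z}
  u↔∅
  z↔{g,n}

Registers:
  lower bound: {g,n,z} mutually conflict ⇒ χ ≥ 3
  assign g→R0 i→R0 n→R1 u→R0 z→R2 — no edge inside a register ⇒ χ ≤ 3
  χ = 3

Answer: 3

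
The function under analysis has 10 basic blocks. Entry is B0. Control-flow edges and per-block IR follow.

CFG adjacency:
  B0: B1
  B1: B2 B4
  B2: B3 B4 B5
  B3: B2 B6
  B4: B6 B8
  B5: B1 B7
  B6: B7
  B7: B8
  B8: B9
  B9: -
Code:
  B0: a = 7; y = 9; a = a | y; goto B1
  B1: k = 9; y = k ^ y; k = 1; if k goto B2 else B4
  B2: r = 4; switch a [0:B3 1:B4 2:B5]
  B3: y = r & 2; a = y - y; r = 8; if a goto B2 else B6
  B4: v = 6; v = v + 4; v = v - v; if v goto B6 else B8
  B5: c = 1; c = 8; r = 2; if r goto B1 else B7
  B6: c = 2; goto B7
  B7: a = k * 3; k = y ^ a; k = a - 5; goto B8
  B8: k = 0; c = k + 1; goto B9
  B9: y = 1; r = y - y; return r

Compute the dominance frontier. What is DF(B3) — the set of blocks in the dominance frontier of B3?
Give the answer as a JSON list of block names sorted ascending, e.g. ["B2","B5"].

idom tree: B1←B0 B2←B1 B3←B2 B4←B1 B5←B2 B6←B1 B7←B1 B8←B1 B9←B8
Dom∩ at merges:
  B1: preds {B0,B5}: {B0} ∩ {B0,B1,B2,B5} = {B0}; idom=B0
  B2: preds {B1,B3}: {B0,B1} ∩ {B0,B1,B2,B3} = {B0,B1}; idom=B1
  B4: preds {B1,B2}: {B0,B1} ∩ {B0,B1,B2} = {B0,B1}; idom=B1
  B6: preds {B3,B4}: {B0,B1,B2,B3} ∩ {B0,B1,B4} = {B0,B1}; idom=B1
  B7: preds {B5,B6}: {B0,B1,B2,B5} ∩ {B0,B1,B6} = {B0,B1}; idom=B1
  B8: preds {B4,B7}: {B0,B1,B4} ∩ {B0,B1,B7} = {B0,B1}; idom=B1

DF derivation:
  B1←B0: walk · to B0
  B1←B5: walk B5→B2→B1 to B0
  B2←B1: walk · to B1
  B2←B3: walk B3→B2 to B1
  B4←B1: walk · to B1
  B4←B2: walk B2 to B1
  B6←B3: walk B3→B2 to B1
  B6←B4: walk B4 to B1
  B7←B5: walk B5→B2 to B1
  B7←B6: walk B6 to B1
  B8←B4: walk B4 to B1
  B8←B7: walk B7 to B1
  B0: DF=∅
  B1: DF={B1}
  B2: DF={B1,B2,B4,B6,B7}
  B3: DF={B2,B6}
  B4: DF={B6,B8}
  B5: DF={B1,B7}
  B6: DF={B7}
  B7: DF={B8}
  B8: DF=∅
  B9: DF=∅

DF(B3) = ["B2", "B6"]

Answer: ["B2", "B6"]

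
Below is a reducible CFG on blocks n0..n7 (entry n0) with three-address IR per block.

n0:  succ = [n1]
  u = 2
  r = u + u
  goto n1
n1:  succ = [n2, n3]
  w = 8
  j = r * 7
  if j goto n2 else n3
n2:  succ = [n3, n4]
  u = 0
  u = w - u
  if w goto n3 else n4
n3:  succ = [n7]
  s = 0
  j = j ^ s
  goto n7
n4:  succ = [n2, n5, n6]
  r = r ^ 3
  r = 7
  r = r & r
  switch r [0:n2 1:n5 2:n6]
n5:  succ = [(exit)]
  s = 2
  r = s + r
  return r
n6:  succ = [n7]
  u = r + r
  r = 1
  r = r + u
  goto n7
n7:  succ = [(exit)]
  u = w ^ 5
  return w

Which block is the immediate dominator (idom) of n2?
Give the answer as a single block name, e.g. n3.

Answer: n1

Working:
idom tree: n1←n0 n2←n1 n3←n1 n4←n2 n5←n4 n6←n4 n7←n1
Dom at joins:
  n2: preds {n1,n4}: {n0,n1} ∩ {n0,n1,n2,n4} = {n0,n1}; idom=n1
  n3: preds {n1,n2}: {n0,n1} ∩ {n0,n1,n2} = {n0,n1}; idom=n1
  n7: preds {n3,n6}: {n0,n1,n3} ∩ {n0,n1,n2,n4,n6} = {n0,n1}; idom=n1

idom(n2) = n1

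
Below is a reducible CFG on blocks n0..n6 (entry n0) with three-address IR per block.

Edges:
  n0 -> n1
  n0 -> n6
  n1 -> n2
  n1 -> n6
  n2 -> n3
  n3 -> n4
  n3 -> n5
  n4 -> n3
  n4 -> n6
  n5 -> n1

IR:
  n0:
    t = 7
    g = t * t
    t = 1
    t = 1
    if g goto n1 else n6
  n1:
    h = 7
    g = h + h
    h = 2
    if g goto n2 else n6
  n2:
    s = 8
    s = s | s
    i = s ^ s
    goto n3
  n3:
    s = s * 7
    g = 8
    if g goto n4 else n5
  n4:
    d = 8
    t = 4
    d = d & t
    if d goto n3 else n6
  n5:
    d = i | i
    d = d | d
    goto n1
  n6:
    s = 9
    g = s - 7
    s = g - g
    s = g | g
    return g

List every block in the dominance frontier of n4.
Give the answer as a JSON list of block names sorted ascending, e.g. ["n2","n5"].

idom tree: n1←n0 n2←n1 n3←n2 n4←n3 n5←n3 n6←n0
Dom at joins:
  n1: preds {n0,n5}: {n0} ∩ {n0,n1,n2,n3,n5} = {n0}; idom=n0
  n3: preds {n2,n4}: {n0,n1,n2} ∩ {n0,n1,n2,n3,n4} = {n0,n1,n2}; idom=n2
  n6: preds {n0,n1,n4}: {n0} ∩ {n0,n1} ∩ {n0,n1,n2,n3,n4} = {n0}; idom=n0

DF derivation:
  n1←n0: walk · to n0
  n1←n5: walk n5→n3→n2→n1 to n0
  n3←n2: walk · to n2
  n3←n4: walk n4→n3 to n2
  n6←n0: walk · to n0
  n6←n1: walk n1 to n0
  n6←n4: walk n4→n3→n2→n1 to n0
  n0: DF=∅
  n1: DF={n1,n6}
  n2: DF={n1,n6}
  n3: DF={n1,n3,n6}
  n4: DF={n3,n6}
  n5: DF={n1}
  n6: DF=∅

DF(n4) = ["n3", "n6"]

Answer: ["n3", "n6"]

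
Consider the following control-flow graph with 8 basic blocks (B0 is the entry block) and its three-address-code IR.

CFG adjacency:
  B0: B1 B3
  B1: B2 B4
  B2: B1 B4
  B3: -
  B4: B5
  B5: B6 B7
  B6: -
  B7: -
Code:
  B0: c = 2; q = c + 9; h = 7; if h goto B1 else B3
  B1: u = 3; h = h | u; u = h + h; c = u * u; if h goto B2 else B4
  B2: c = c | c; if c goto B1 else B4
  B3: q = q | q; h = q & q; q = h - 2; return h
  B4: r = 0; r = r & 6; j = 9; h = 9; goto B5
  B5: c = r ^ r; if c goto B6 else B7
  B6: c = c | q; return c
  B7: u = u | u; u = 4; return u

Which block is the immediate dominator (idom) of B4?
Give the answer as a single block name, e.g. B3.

Answer: B1

Working:
idom tree: B1←B0 B2←B1 B3←B0 B4←B1 B5←B4 B6←B5 B7←B5
Dom at joins:
  B1: preds {B0,B2}: {B0} ∩ {B0,B1,B2} = {B0}; idom=B0
  B4: preds {B1,B2}: {B0,B1} ∩ {B0,B1,B2} = {B0,B1}; idom=B1

idom(B4) = B1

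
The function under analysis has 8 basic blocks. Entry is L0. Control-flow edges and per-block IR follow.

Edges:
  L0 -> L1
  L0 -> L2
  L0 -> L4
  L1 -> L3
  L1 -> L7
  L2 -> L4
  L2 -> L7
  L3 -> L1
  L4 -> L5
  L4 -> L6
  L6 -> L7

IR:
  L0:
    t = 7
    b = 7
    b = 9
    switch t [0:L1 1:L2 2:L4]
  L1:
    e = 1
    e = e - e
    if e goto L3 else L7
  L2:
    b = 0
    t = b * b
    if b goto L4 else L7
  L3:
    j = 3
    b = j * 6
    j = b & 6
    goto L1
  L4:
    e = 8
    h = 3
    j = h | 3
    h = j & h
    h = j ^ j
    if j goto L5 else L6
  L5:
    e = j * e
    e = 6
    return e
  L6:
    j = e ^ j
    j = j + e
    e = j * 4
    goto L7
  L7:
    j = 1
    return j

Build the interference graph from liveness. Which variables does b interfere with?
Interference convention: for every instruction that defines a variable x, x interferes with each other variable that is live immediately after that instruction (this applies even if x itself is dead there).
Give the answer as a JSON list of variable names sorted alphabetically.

Answer: ["t"]

Analysis:
Per-block:
  L0: {b,t} / ∅
  L1: {e} / ∅
  L2: {b,t} / ∅
  L3: {b,j} / ∅
  L4: {e,h,j} / ∅
  L5: {e} / {e,j}
  L6: {e,j} / {e,j}
  L7: {j} / ∅

Backward fixpoint:
  L0 li=∅ lo=∅
  L1 li=∅ lo=∅
  L2 li=∅ lo=∅
  L3 li=∅ lo=∅
  L4 li=∅ lo={e,j}
  L5 li={e,j} lo=∅
  L6 li={e,j} lo=∅
  L7 li=∅ lo=∅

Interference:
  b: {t}
  e: {h,j}
  h: {e,j}
  j: {e,h}
  t: {b}

N(b) = ["t"]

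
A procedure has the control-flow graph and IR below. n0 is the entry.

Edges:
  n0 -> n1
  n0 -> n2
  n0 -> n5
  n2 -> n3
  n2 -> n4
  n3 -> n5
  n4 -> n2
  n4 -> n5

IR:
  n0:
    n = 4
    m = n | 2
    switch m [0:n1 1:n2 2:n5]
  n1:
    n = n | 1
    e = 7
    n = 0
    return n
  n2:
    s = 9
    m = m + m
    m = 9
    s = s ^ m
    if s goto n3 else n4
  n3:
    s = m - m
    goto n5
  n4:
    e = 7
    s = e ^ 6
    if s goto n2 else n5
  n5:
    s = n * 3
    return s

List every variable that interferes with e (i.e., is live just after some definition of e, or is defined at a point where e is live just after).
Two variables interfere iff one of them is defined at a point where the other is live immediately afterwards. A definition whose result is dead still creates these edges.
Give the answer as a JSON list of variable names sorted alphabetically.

def/use:
  n0 def {m,n} use ∅
  n1 def {e,n} use {n}
  n2 def {m,s} use {m}
  n3 def {s} use {m}
  n4 def {e,s} use ∅
  n5 def {s} use {n}

Liveness:
  n0 li=∅ lo={m,n}
  n1 li={n} lo=∅
  n2 li={m,n} lo={m,n}
  n3 li={m,n} lo={n}
  n4 li={m,n} lo={m,n}
  n5 li={n} lo=∅

Interfere edges:
  e — {m,n}
  m — {e,n,s}
  n — {e,m,s}
  s — {m,n}

N(e) = ["m", "n"]

Answer: ["m", "n"]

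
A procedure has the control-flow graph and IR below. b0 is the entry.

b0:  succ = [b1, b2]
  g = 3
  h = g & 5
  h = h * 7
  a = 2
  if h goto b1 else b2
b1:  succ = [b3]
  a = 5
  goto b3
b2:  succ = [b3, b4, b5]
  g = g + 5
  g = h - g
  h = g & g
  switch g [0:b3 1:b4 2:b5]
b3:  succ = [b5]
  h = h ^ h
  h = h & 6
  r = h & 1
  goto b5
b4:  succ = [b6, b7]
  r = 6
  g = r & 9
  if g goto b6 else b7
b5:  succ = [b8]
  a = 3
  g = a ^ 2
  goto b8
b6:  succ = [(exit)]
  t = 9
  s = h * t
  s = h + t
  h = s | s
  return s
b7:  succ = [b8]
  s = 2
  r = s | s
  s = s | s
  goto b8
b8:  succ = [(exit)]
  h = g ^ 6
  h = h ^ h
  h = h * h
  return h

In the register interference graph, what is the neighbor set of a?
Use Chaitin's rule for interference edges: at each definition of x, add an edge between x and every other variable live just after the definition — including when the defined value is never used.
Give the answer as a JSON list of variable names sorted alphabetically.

Answer: ["g", "h"]

Working:
Block summaries:
  b0: def={a,g,h} ue=∅
  b1: def={a} ue=∅
  b2: def={g,h} ue={g,h}
  b3: def={h,r} ue={h}
  b4: def={g,r} ue=∅
  b5: def={a,g} ue=∅
  b6: def={h,s,t} ue={h}
  b7: def={r,s} ue=∅
  b8: def={h} ue={g}

Liveness:
  b0 li=∅ lo={g,h}
  b1 li={h} lo={h}
  b2 li={g,h} lo={h}
  b3 li={h} lo=∅
  b4 li={h} lo={g,h}
  b5 li=∅ lo={g}
  b6 li={h} lo=∅
  b7 li={g} lo={g}
  b8 li={g} lo=∅

Interfere edges:
  a: {g,h}
  g: {a,h,r,s}
  h: {a,g,r,s,t}
  r: {g,h,s}
  s: {g,h,r,t}
  t: {h,s}

N(a) = ["g", "h"]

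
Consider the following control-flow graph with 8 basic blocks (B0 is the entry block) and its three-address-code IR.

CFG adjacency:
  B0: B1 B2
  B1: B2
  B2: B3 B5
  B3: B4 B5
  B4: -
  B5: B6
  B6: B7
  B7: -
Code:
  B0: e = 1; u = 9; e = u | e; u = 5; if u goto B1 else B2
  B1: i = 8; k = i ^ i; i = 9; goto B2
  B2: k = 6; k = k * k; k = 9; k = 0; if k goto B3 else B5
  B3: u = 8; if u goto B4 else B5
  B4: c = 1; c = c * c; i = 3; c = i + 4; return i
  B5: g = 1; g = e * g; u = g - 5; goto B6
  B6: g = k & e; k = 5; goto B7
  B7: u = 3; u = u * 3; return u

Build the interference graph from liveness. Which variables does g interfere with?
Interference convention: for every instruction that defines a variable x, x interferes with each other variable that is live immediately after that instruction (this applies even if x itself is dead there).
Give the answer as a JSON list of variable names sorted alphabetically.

Per-block:
  B0 def {e,u} use ∅
  B1 def {i,k} use ∅
  B2 def {k} use ∅
  B3 def {u} use ∅
  B4 def {c,i} use ∅
  B5 def {g,u} use {e}
  B6 def {g,k} use {e,k}
  B7 def {u} use ∅

Backward fixpoint:
  B0 li=∅ lo={e}
  B1 li={e} lo={e}
  B2 li={e} lo={e,k}
  B3 li={e,k} lo={e,k}
  B4 li=∅ lo=∅
  B5 li={e,k} lo={e,k}
  B6 li={e,k} lo=∅
  B7 li=∅ lo=∅

Interference:
  c↔{i}
  e↔{g,i,k,u}
  g↔{e,k}
  i↔{c,e}
  k↔{e,g,u}
  u↔{e,k}

N(g) = ["e", "k"]

Answer: ["e", "k"]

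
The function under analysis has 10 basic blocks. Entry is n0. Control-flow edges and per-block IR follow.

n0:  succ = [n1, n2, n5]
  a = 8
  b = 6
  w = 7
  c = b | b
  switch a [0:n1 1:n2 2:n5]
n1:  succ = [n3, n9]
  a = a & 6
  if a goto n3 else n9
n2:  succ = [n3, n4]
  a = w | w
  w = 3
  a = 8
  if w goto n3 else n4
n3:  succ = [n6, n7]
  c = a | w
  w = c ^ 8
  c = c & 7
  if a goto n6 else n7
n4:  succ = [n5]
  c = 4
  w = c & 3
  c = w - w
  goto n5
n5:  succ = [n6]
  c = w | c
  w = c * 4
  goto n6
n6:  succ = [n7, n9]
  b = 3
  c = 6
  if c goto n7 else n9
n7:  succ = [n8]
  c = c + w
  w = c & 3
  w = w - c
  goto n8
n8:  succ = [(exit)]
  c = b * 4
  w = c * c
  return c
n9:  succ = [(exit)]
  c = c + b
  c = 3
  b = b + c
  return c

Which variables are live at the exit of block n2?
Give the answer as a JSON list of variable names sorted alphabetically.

def/use:
  n0: {a,b,c,w} / ∅
  n1: {a} / {a}
  n2: {a,w} / {w}
  n3: {c,w} / {a,w}
  n4: {c,w} / ∅
  n5: {c,w} / {c,w}
  n6: {b,c} / ∅
  n7: {c,w} / {c,w}
  n8: {c,w} / {b}
  n9: {b,c} / {b,c}

Backward fixpoint:
  n0 li=∅ lo={a,b,c,w}
  n1 li={a,b,c,w} lo={a,b,c,w}
  n2 li={b,w} lo={a,b,w}
  n3 li={a,b,w} lo={b,c,w}
  n4 li=∅ lo={c,w}
  n5 li={c,w} lo={w}
  n6 li={w} lo={b,c,w}
  n7 li={b,c,w} lo={b}
  n8 li={b} lo=∅
  n9 li={b,c} lo=∅

live-out(n2) = ["a", "b", "w"]

Answer: ["a", "b", "w"]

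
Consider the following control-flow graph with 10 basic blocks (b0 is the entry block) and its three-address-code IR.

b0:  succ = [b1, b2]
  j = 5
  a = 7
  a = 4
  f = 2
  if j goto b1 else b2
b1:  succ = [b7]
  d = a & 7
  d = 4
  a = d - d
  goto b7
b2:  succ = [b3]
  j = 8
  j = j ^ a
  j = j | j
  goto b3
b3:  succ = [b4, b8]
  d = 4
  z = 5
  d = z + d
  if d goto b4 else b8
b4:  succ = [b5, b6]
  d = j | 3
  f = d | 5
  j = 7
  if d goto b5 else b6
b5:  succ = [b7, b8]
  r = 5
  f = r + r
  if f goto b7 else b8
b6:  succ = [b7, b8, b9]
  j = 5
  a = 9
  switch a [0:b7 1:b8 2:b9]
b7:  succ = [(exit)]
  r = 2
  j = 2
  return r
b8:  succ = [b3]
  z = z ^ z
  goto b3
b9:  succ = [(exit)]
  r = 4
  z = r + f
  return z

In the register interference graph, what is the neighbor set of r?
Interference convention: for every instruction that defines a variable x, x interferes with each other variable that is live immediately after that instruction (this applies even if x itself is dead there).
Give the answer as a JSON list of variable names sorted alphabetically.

Block summaries:
  b0: def={a,f,j} ue=∅
  b1: def={a,d} ue={a}
  b2: def={j} ue={a}
  b3: def={d,z} ue=∅
  b4: def={d,f,j} ue={j}
  b5: def={f,r} ue=∅
  b6: def={a,j} ue=∅
  b7: def={j,r} ue=∅
  b8: def={z} ue={z}
  b9: def={r,z} ue={f}

Backward fixpoint:
  b0 li=∅ lo={a}
  b1 li={a} lo=∅
  b2 li={a} lo={j}
  b3 li={j} lo={j,z}
  b4 li={j,z} lo={f,j,z}
  b5 li={j,z} lo={j,z}
  b6 li={f,z} lo={f,j,z}
  b7 li=∅ lo=∅
  b8 li={j,z} lo={j}
  b9 li={f} lo=∅

Conflict graph:
  a: {f,j,z}
  d: {f,j,z}
  f: {a,d,j,r,z}
  j: {a,d,f,r,z}
  r: {f,j,z}
  z: {a,d,f,j,r}

N(r) = ["f", "j", "z"]

Answer: ["f", "j", "z"]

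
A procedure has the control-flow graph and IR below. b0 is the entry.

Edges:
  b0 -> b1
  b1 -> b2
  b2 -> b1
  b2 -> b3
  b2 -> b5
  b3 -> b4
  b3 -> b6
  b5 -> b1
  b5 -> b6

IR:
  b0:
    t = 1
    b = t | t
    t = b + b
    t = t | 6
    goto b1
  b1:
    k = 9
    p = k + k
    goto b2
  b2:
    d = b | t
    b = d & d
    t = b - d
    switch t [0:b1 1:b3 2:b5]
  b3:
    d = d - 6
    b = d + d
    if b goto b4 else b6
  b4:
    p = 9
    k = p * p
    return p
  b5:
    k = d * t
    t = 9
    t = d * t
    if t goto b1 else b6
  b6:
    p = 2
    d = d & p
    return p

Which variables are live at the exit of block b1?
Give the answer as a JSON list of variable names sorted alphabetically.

Answer: ["b", "t"]

Working:
Block summaries:
  b0: {b,t} / ∅
  b1: {k,p} / ∅
  b2: {b,d,t} / {b,t}
  b3: {b,d} / {d}
  b4: {k,p} / ∅
  b5: {k,t} / {d,t}
  b6: {d,p} / {d}

Live sets:
  b0 li=∅ lo={b,t}
  b1 li={b,t} lo={b,t}
  b2 li={b,t} lo={b,d,t}
  b3 li={d} lo={d}
  b4 li=∅ lo=∅
  b5 li={b,d,t} lo={b,d,t}
  b6 li={d} lo=∅

live-out(b1) = ["b", "t"]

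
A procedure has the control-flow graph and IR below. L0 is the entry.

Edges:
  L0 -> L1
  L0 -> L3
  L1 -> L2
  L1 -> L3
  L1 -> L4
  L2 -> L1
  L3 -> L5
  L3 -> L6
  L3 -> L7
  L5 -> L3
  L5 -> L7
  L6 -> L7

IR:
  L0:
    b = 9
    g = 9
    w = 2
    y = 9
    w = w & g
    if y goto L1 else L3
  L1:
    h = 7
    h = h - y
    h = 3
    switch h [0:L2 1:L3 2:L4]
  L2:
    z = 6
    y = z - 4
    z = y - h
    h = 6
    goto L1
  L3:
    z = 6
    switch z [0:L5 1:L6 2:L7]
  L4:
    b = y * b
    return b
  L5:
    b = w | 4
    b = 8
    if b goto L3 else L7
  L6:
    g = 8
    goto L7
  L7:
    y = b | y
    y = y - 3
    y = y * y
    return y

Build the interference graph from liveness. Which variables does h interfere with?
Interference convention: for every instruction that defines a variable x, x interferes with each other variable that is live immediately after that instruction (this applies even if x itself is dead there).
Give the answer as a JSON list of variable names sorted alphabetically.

def/use:
  L0: {b,g,w,y} / ∅
  L1: {h} / {y}
  L2: {h,y,z} / {h}
  L3: {z} / ∅
  L4: {b} / {b,y}
  L5: {b} / {w}
  L6: {g} / ∅
  L7: {y} / {b,y}

Liveness:
  L0 li=∅ lo={b,w,y}
  L1 li={b,w,y} lo={b,h,w,y}
  L2 li={b,h,w} lo={b,w,y}
  L3 li={b,w,y} lo={b,w,y}
  L4 li={b,y} lo=∅
  L5 li={w,y} lo={b,w,y}
  L6 li={b,y} lo={b,y}
  L7 li={b,y} lo=∅

Interference:
  b: {g,h,w,y,z}
  g: {b,w,y}
  h: {b,w,y,z}
  w: {b,g,h,y,z}
  y: {b,g,h,w,z}
  z: {b,h,w,y}

N(h) = ["b", "w", "y", "z"]

Answer: ["b", "w", "y", "z"]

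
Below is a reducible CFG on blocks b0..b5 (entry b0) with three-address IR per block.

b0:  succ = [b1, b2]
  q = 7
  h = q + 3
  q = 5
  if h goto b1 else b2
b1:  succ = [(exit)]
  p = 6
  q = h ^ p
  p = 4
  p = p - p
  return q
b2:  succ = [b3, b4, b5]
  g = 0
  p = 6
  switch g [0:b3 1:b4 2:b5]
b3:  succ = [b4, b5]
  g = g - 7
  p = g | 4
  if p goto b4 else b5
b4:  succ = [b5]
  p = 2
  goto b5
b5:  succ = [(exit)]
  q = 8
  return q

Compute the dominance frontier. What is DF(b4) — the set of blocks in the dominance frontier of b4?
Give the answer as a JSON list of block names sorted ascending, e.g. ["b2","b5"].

idom tree: b1←b0 b2←b0 b3←b2 b4←b2 b5←b2
Join-block Dom:
  b4: preds {b2,b3}: {b0,b2} ∩ {b0,b2,b3} = {b0,b2}; idom=b2
  b5: preds {b2,b3,b4}: {b0,b2} ∩ {b0,b2,b3} ∩ {b0,b2,b4} = {b0,b2}; idom=b2

DF walk-up:
  join b4 pred b2: · stop@b2
  join b4 pred b3: b3 stop@b2
  join b5 pred b2: · stop@b2
  join b5 pred b3: b3 stop@b2
  join b5 pred b4: b4 stop@b2
  b0: DF=∅
  b1: DF=∅
  b2: DF=∅
  b3: DF={b4,b5}
  b4: DF={b5}
  b5: DF=∅

DF(b4) = ["b5"]

Answer: ["b5"]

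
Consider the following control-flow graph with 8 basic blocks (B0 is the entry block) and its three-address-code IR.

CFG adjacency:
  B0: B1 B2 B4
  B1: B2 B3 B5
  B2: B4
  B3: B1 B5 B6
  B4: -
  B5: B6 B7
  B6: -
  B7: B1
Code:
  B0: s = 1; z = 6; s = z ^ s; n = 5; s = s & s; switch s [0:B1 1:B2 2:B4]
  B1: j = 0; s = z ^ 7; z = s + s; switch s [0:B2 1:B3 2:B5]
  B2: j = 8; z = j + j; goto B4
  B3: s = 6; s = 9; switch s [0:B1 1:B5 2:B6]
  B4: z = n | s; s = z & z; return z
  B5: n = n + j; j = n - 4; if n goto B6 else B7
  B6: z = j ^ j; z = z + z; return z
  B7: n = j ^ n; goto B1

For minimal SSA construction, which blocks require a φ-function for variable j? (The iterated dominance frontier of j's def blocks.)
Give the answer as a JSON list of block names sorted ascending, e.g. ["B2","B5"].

Answer: ["B1", "B2", "B4", "B6"]

Analysis:
idom tree: B1←B0 B2←B0 B3←B1 B4←B0 B5←B1 B6←B1 B7←B5
Dom∩ at merges:
  B1: preds {B0,B3,B7}: {B0} ∩ {B0,B1,B3} ∩ {B0,B1,B5,B7} = {B0}; idom=B0
  B2: preds {B0,B1}: {B0} ∩ {B0,B1} = {B0}; idom=B0
  B4: preds {B0,B2}: {B0} ∩ {B0,B2} = {B0}; idom=B0
  B5: preds {B1,B3}: {B0,B1} ∩ {B0,B1,B3} = {B0,B1}; idom=B1
  B6: preds {B3,B5}: {B0,B1,B3} ∩ {B0,B1,B5} = {B0,B1}; idom=B1

DF derivation:
  B1←B0: walk · to B0
  B1←B3: walk B3→B1 to B0
  B1←B7: walk B7→B5→B1 to B0
  B2←B0: walk · to B0
  B2←B1: walk B1 to B0
  B4←B0: walk · to B0
  B4←B2: walk B2 to B0
  B5←B1: walk · to B1
  B5←B3: walk B3 to B1
  B6←B3: walk B3 to B1
  B6←B5: walk B5 to B1
  B0: DF=∅
  B1: DF={B1,B2}
  B2: DF={B4}
  B3: DF={B1,B5,B6}
  B4: DF=∅
  B5: DF={B1,B6}
  B6: DF=∅
  B7: DF={B1}

φ for j: defs {B1,B2,B5}
  DF⁺ = {B1,B2,B4,B6}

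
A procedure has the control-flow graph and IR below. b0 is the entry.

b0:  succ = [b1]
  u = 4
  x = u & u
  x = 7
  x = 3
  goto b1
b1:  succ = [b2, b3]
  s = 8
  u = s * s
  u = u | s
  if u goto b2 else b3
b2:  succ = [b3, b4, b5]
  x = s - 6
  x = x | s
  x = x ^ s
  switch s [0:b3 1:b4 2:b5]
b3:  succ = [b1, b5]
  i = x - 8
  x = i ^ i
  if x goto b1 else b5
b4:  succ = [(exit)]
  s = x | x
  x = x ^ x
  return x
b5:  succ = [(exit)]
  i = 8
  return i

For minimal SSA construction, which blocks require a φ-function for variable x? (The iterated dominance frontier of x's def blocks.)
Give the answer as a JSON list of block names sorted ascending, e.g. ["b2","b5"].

idom tree: b1←b0 b2←b1 b3←b1 b4←b2 b5←b1
Join-block Dom:
  b1: preds {b0,b3}: {b0} ∩ {b0,b1,b3} = {b0}; idom=b0
  b3: preds {b1,b2}: {b0,b1} ∩ {b0,b1,b2} = {b0,b1}; idom=b1
  b5: preds {b2,b3}: {b0,b1,b2} ∩ {b0,b1,b3} = {b0,b1}; idom=b1

Frontier:
  join b1 pred b0: · stop@b0
  join b1 pred b3: b3→b1 stop@b0
  join b3 pred b1: · stop@b1
  join b3 pred b2: b2 stop@b1
  join b5 pred b2: b2 stop@b1
  join b5 pred b3: b3 stop@b1
  b0: DF=∅
  b1: DF={b1}
  b2: DF={b3,b5}
  b3: DF={b1,b5}
  b4: DF=∅
  b5: DF=∅

φ for x: defs {b0,b2,b3,b4}
  DF⁺ = {b1,b3,b5}

Answer: ["b1", "b3", "b5"]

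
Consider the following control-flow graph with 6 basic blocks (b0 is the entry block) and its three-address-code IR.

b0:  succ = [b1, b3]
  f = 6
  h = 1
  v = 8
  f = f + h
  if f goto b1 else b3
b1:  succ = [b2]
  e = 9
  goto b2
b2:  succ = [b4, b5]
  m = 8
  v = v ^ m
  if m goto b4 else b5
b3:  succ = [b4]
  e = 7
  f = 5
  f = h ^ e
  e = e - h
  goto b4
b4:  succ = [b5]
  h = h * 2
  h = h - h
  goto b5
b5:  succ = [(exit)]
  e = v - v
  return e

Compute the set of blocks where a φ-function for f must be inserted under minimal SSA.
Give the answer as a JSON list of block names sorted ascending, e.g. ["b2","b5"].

idom tree: b1←b0 b2←b1 b3←b0 b4←b0 b5←b0
Dom at joins:
  b4: preds {b2,b3}: {b0,b1,b2} ∩ {b0,b3} = {b0}; idom=b0
  b5: preds {b2,b4}: {b0,b1,b2} ∩ {b0,b4} = {b0}; idom=b0

DF derivation:
  b4←b2: walk b2→b1 to b0
  b4←b3: walk b3 to b0
  b5←b2: walk b2→b1 to b0
  b5←b4: walk b4 to b0
  b0: DF=∅
  b1: DF={b4,b5}
  b2: DF={b4,b5}
  b3: DF={b4}
  b4: DF={b5}
  b5: DF=∅

φ for f: defs {b0,b3}
  DF⁺ = {b4,b5}

Answer: ["b4", "b5"]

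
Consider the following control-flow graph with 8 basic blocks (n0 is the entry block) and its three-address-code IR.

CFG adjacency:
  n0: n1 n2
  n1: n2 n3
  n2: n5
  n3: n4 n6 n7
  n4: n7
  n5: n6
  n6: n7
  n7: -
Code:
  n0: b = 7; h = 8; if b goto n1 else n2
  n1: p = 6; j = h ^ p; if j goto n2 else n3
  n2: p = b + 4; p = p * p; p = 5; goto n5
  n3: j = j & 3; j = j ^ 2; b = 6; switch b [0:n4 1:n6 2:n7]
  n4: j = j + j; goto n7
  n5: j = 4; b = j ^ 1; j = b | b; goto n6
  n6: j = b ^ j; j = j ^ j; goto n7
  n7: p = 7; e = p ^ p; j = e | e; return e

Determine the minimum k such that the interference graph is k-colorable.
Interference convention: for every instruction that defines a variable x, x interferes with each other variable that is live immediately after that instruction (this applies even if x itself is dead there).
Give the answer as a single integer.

Answer: 3

Derivation:
Block summaries:
  n0: {b,h} / ∅
  n1: {j,p} / {h}
  n2: {p} / {b}
  n3: {b,j} / {j}
  n4: {j} / {j}
  n5: {b,j} / ∅
  n6: {j} / {b,j}
  n7: {e,j,p} / ∅

Backward fixpoint:
  n0 li=∅ lo={b,h}
  n1 li={b,h} lo={b,j}
  n2 li={b} lo=∅
  n3 li={j} lo={b,j}
  n4 li={j} lo=∅
  n5 li=∅ lo={b,j}
  n6 li={b,j} lo=∅
  n7 li=∅ lo=∅

Interfere edges:
  b↔{h,j,p}
  e↔{j}
  h↔{b,p}
  j↔{b,e}
  p↔{b,h}

Chromatic number:
  lower bound: {b,h,p} mutually conflict ⇒ χ ≥ 3
  3-colouring: r0={b,e}  r1={h,j}  r2={p}
  χ = 3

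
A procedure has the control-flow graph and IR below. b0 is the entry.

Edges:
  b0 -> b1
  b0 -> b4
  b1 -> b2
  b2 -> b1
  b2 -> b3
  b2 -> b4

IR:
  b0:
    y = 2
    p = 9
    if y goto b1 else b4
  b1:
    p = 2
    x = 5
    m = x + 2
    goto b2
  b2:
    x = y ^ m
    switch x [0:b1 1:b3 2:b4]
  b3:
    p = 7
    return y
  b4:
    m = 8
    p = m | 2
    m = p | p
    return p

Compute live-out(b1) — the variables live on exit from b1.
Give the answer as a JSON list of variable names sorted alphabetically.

Per-block:
  b0 def {p,y} use ∅
  b1 def {m,p,x} use ∅
  b2 def {x} use {m,y}
  b3 def {p} use {y}
  b4 def {m,p} use ∅

Live sets:
  b0: in=∅ out={y}
  b1: in={y} out={m,y}
  b2: in={m,y} out={y}
  b3: in={y} out=∅
  b4: in=∅ out=∅

live-out(b1) = ["m", "y"]

Answer: ["m", "y"]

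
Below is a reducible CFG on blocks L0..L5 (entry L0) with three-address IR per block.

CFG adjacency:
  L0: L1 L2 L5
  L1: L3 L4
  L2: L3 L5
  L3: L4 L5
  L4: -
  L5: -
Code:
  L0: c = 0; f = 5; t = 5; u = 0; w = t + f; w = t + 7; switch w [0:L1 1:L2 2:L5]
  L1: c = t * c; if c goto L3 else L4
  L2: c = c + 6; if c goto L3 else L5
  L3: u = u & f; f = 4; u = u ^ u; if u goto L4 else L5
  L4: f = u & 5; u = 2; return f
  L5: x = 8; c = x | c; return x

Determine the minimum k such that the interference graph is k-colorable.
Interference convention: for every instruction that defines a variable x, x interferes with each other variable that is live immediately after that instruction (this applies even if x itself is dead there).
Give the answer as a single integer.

Per-block:
  L0: def={c,f,t,u,w} ue=∅
  L1: def={c} ue={c,t}
  L2: def={c} ue={c}
  L3: def={f,u} ue={f,u}
  L4: def={f,u} ue={u}
  L5: def={c,x} ue={c}

Live sets:
  L0 li=∅ lo={c,f,t,u}
  L1 li={c,f,t,u} lo={c,f,u}
  L2 li={c,f,u} lo={c,f,u}
  L3 li={c,f,u} lo={c,u}
  L4 li={u} lo=∅
  L5 li={c} lo=∅

Interfere edges:
  c↔{f,t,u,w,x}
  f↔{c,t,u,w}
  t↔{c,f,u,w}
  u↔{c,f,t,w}
  w↔{c,f,t,u}
  x↔{c}

Colouring:
  {c,f,t,u,w} pairwise interfere (5-clique) ⇒ χ ≥ 5
  assign c→c0 f→c1 t→c2 u→c3 w→c4 x→c1 — no edge inside a register ⇒ χ ≤ 5
  χ = 5

Answer: 5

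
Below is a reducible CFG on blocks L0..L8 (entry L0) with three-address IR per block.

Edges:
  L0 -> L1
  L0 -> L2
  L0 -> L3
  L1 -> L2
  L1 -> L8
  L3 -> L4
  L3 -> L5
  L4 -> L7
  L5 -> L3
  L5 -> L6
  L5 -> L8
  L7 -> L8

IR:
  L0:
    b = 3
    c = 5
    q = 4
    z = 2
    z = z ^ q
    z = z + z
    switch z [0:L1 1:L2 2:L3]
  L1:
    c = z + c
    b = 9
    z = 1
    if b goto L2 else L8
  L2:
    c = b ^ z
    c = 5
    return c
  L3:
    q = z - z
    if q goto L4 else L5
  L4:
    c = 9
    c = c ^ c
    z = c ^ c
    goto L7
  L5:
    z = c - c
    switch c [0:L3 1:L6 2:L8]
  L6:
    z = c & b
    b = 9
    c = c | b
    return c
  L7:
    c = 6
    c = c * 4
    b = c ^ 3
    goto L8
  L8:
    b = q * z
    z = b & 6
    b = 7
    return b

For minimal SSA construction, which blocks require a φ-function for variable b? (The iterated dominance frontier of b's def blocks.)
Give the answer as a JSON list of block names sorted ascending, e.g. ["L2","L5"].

Answer: ["L2", "L8"]

Working:
idom tree: L1←L0 L2←L0 L3←L0 L4←L3 L5←L3 L6←L5 L7←L4 L8←L0
Join-block Dom:
  L2: preds {L0,L1}: {L0} ∩ {L0,L1} = {L0}; idom=L0
  L3: preds {L0,L5}: {L0} ∩ {L0,L3,L5} = {L0}; idom=L0
  L8: preds {L1,L5,L7}: {L0,L1} ∩ {L0,L3,L5} ∩ {L0,L3,L4,L7} = {L0}; idom=L0

DF walk-up:
  L2←L0: walk · to L0
  L2←L1: walk L1 to L0
  L3←L0: walk · to L0
  L3←L5: walk L5→L3 to L0
  L8←L1: walk L1 to L0
  L8←L5: walk L5→L3 to L0
  L8←L7: walk L7→L4→L3 to L0
  DF(L0)=∅
  DF(L1)={L2,L8}
  DF(L2)=∅
  DF(L3)={L3,L8}
  DF(L4)={L8}
  DF(L5)={L3,L8}
  DF(L6)=∅
  DF(L7)={L8}
  DF(L8)=∅

φ for b: defs {L0,L1,L6,L7,L8}
  DF⁺ = {L2,L8}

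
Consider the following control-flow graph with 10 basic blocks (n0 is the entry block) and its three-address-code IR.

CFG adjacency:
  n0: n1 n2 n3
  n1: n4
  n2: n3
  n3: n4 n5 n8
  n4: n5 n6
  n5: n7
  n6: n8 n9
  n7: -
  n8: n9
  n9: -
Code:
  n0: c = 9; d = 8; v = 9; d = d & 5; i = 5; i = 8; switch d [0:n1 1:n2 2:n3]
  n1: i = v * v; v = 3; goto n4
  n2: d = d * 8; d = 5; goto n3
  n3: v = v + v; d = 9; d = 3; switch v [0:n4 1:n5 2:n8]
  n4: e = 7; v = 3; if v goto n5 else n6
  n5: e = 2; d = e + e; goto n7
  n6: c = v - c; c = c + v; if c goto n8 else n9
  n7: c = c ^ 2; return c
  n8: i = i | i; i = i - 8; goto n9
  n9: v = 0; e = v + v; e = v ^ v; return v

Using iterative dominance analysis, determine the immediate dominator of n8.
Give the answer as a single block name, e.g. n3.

idom tree: n1←n0 n2←n0 n3←n0 n4←n0 n5←n0 n6←n4 n7←n5 n8←n0 n9←n0
Dom at joins:
  n3: preds {n0,n2}: {n0} ∩ {n0,n2} = {n0}; idom=n0
  n4: preds {n1,n3}: {n0,n1} ∩ {n0,n3} = {n0}; idom=n0
  n5: preds {n3,n4}: {n0,n3} ∩ {n0,n4} = {n0}; idom=n0
  n8: preds {n3,n6}: {n0,n3} ∩ {n0,n4,n6} = {n0}; idom=n0
  n9: preds {n6,n8}: {n0,n4,n6} ∩ {n0,n8} = {n0}; idom=n0

idom(n8) = n0

Answer: n0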